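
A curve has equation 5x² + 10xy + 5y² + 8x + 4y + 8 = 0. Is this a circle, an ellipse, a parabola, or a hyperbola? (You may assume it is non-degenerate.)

parabola

A = 5, B = 10, C = 5.
Discriminant B² − 4AC = 10² − 4·5·5 = 0.
B² − 4AC = 0 ⇒ parabola.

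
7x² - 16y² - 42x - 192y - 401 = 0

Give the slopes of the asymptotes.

Group: 7(x² - 6x) -16(y² + 12y) = 401
7(x - 3)² -16(y + 6)² = 401 + 63 - 576 = -112
Divide through by -112 to get (y + 6)²/7 - (x - 3)²/16 = 1.
Hyperbola, center (3, -6), transverse axis vertical; a² = 7, b² = 16.
For a vertical hyperbola the asymptotes have slope ±a/b.
Here that is ±√7/4.

√7/4 and -√7/4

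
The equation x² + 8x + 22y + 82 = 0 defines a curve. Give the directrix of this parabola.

Only x is squared. Complete the square in x: (x + 4)² = -22(y + 3).
Vertex (-4, -3); 4p = -22 so p = -11/2. Opens down.
Directrix is the horizontal line y = k − p = -3 − (-11/2) = 5/2.

y = 5/2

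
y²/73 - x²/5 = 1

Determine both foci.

Center (0, 0). The positive term is the y-term, so the transverse axis is vertical; a² = 73, b² = 5.
c² = a² + b² = 73 + 5 = 78, so c = √78.
Foci lie on the vertical axis through the center: (h, k ± c).

(0, 0 - √78) and (0, 0 + √78)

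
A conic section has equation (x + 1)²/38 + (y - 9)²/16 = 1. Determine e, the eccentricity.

e = √209/19

Center (-1, 9). The larger denominator 38 sits under the x-term, so the major axis is horizontal; a² = 38, b² = 16.
c² = a² - b² = 22, so c = √22.
e = c/a = √22/√38 = √209/19.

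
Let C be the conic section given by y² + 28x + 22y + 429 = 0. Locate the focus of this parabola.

(-18, -11)

Only y is squared. Complete the square in y: (y + 11)² = -28(x + 11).
Vertex (-11, -11); 4p = -28 so p = -7. Opens left.
Focus is p units from the vertex along the axis: (h + p, k).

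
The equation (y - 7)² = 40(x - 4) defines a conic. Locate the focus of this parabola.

(14, 7)

Vertex (4, 7); 4p = 40 so p = 10. Opens right.
Focus is p units from the vertex along the axis: (h + p, k).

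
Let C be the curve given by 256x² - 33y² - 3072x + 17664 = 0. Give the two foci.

(6, -17) and (6, 17)

256(x² - 12x) -33y² = -17664
Completing the square gives 256(x - 6)² -33y² = -17664 + 9216 + 0 = -8448.
Dividing both sides by -8448: y²/256 - (x - 6)²/33 = 1
Hyperbola, center (6, 0), transverse axis vertical; a² = 256, b² = 33.
c² = a² + b² = 256 + 33 = 289, so c = 17.
Foci lie on the vertical axis through the center: (h, k ± c).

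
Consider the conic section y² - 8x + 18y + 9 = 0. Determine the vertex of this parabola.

(-9, -9)

Only y is squared. Complete the square in y: (y + 9)² = 8(x + 9).
Vertex (-9, -9); 4p = 8 so p = 2. Opens right.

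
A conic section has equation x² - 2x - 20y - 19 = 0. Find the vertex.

Only x is squared. Complete the square in x: (x - 1)² = 20(y + 1).
Vertex (1, -1); 4p = 20 so p = 5. Opens up.

(1, -1)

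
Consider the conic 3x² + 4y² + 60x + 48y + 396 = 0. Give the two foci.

(-12, -6) and (-8, -6)

3(x² + 20x) + 4(y² + 12y) = -396
Complete the square: 3(x + 10)² + 4(y + 6)² = -396 + 300 + 144 = 48
Dividing both sides by 48: (x + 10)²/16 + (y + 6)²/12 = 1
Ellipse, center (-10, -6), major axis horizontal; a² = 16, b² = 12.
c² = a² - b² = 16 - 12 = 4, so c = 2.
Foci lie on the horizontal axis through the center: (h ± c, k).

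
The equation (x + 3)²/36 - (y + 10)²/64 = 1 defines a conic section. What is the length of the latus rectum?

64/3

Center (-3, -10). The positive term is the x-term, so the transverse axis is horizontal; a² = 36, b² = 64.
Latus rectum length = 2b²/a = 2·64/6 = 64/3.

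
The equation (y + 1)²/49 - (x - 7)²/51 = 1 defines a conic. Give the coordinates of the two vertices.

(7, -8) and (7, 6)

Center (7, -1). The positive term is the y-term, so the transverse axis is vertical; a² = 49, b² = 51.
a = 7. Vertices at (h, k ± a).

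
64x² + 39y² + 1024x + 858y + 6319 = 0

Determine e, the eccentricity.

Group the x- and y-terms: 64(x² + 16x) + 39(y² + 22y) = -6319
Complete the square in x and y: 64(x + 8)² + 39(y + 11)² = -6319 + 4096 + 4719 = 2496
Dividing both sides by 2496: (x + 8)²/39 + (y + 11)²/64 = 1
Ellipse, center (-8, -11), major axis vertical; a² = 64, b² = 39.
c² = a² - b² = 25, so c = 5.
e = c/a = 5/8.

e = 5/8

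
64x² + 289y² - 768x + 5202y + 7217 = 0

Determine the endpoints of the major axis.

(-11, -9) and (23, -9)

Group the x- and y-terms: 64(x² - 12x) + 289(y² + 18y) = -7217
Completing the square gives 64(x - 6)² + 289(y + 9)² = -7217 + 2304 + 23409 = 18496.
Divide through by 18496 to get (x - 6)²/289 + (y + 9)²/64 = 1.
Ellipse, center (6, -9), major axis horizontal; a² = 289, b² = 64.
a = 17. Vertices at (h ± a, k).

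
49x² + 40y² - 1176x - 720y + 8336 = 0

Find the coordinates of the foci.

(12, 6) and (12, 12)

Group: 49(x² - 24x) + 40(y² - 18y) = -8336
Completing the square gives 49(x - 12)² + 40(y - 9)² = -8336 + 7056 + 3240 = 1960.
Dividing both sides by 1960: (x - 12)²/40 + (y - 9)²/49 = 1
Ellipse, center (12, 9), major axis vertical; a² = 49, b² = 40.
c² = a² - b² = 49 - 40 = 9, so c = 3.
Foci lie on the vertical axis through the center: (h, k ± c).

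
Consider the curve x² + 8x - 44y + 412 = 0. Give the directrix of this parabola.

y = -2

Only x is squared. Complete the square in x: (x + 4)² = 44(y - 9).
Vertex (-4, 9); 4p = 44 so p = 11. Opens up.
Directrix is the horizontal line y = k − p = 9 − (11) = -2.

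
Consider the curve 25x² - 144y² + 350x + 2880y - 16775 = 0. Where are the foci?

Group the x- and y-terms: 25(x² + 14x) -144(y² - 20y) = 16775
Completing the square gives 25(x + 7)² -144(y - 10)² = 16775 + 1225 - 14400 = 3600.
Divide through by 3600 to get (x + 7)²/144 - (y - 10)²/25 = 1.
Hyperbola, center (-7, 10), transverse axis horizontal; a² = 144, b² = 25.
c² = a² + b² = 144 + 25 = 169, so c = 13.
Foci lie on the horizontal axis through the center: (h ± c, k).

(-20, 10) and (6, 10)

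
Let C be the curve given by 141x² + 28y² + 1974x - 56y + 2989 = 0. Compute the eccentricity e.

Group: 141(x² + 14x) + 28(y² - 2y) = -2989
Completing the square gives 141(x + 7)² + 28(y - 1)² = -2989 + 6909 + 28 = 3948.
Dividing both sides by 3948: (x + 7)²/28 + (y - 1)²/141 = 1
Ellipse, center (-7, 1), major axis vertical; a² = 141, b² = 28.
c² = a² - b² = 113, so c = √113.
e = c/a = √113/√141 = √15933/141.

e = √15933/141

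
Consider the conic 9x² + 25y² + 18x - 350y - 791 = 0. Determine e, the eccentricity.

e = 4/5

9(x² + 2x) + 25(y² - 14y) = 791
Complete the square in x and y: 9(x + 1)² + 25(y - 7)² = 791 + 9 + 1225 = 2025
Dividing both sides by 2025: (x + 1)²/225 + (y - 7)²/81 = 1
Ellipse, center (-1, 7), major axis horizontal; a² = 225, b² = 81.
c² = a² - b² = 144, so c = 12.
e = c/a = 12/15 = 4/5.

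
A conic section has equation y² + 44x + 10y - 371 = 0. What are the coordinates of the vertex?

(9, -5)

Only y is squared. Complete the square in y: (y + 5)² = -44(x - 9).
Vertex (9, -5); 4p = -44 so p = -11. Opens left.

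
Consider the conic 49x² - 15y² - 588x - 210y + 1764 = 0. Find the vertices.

(6, -14) and (6, 0)

Collect terms: 49(x² - 12x) -15(y² + 14y) = -1764
Complete the square in x and y: 49(x - 6)² -15(y + 7)² = -1764 + 1764 - 735 = -735
Divide by -735: (y + 7)²/49 - (x - 6)²/15 = 1
Hyperbola, center (6, -7), transverse axis vertical; a² = 49, b² = 15.
a = 7. Vertices at (h, k ± a).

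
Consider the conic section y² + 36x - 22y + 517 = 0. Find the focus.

Only y is squared. Complete the square in y: (y - 11)² = -36(x + 11).
Vertex (-11, 11); 4p = -36 so p = -9. Opens left.
Focus is p units from the vertex along the axis: (h + p, k).

(-20, 11)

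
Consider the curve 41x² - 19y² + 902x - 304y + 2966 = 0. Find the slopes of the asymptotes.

√779/19 and -√779/19

Rearranging, 41(x² + 22x) -19(y² + 16y) = -2966.
Complete the square in x and y: 41(x + 11)² -19(y + 8)² = -2966 + 4961 - 1216 = 779
Divide by 779: (x + 11)²/19 - (y + 8)²/41 = 1
Hyperbola, center (-11, -8), transverse axis horizontal; a² = 19, b² = 41.
For a horizontal hyperbola the asymptotes have slope ±b/a.
Here that is ±√41/√19 = ±√779/19.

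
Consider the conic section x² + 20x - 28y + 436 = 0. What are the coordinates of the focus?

(-10, 19)

Only x is squared. Complete the square in x: (x + 10)² = 28(y - 12).
Vertex (-10, 12); 4p = 28 so p = 7. Opens up.
Focus is p units from the vertex along the axis: (h, k + p).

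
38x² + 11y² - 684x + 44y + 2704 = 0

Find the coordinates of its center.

(9, -2)

Rearranging, 38(x² - 18x) + 11(y² + 4y) = -2704.
Complete the square: 38(x - 9)² + 11(y + 2)² = -2704 + 3078 + 44 = 418
Divide through by 418 to get (x - 9)²/11 + (y + 2)²/38 = 1.
Ellipse with center (9, -2).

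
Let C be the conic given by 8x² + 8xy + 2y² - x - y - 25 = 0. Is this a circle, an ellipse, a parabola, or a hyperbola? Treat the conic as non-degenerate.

parabola

A = 8, B = 8, C = 2.
Discriminant B² − 4AC = 8² − 4·8·2 = 0.
B² − 4AC = 0 ⇒ parabola.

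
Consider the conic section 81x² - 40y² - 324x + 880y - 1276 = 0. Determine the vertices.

81(x² - 4x) -40(y² - 22y) = 1276
Complete the square in x and y: 81(x - 2)² -40(y - 11)² = 1276 + 324 - 4840 = -3240
Dividing both sides by -3240: (y - 11)²/81 - (x - 2)²/40 = 1
Hyperbola, center (2, 11), transverse axis vertical; a² = 81, b² = 40.
a = 9. Vertices at (h, k ± a).

(2, 2) and (2, 20)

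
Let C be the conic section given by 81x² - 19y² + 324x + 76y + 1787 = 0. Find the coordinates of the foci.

81(x² + 4x) -19(y² - 4y) = -1787
81(x + 2)² -19(y - 2)² = -1787 + 324 - 76 = -1539
Divide by -1539: (y - 2)²/81 - (x + 2)²/19 = 1
Hyperbola, center (-2, 2), transverse axis vertical; a² = 81, b² = 19.
c² = a² + b² = 81 + 19 = 100, so c = 10.
Foci lie on the vertical axis through the center: (h, k ± c).

(-2, -8) and (-2, 12)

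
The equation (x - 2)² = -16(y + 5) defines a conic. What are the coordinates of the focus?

(2, -9)

Vertex (2, -5); 4p = -16 so p = -4. Opens down.
Focus is p units from the vertex along the axis: (h, k + p).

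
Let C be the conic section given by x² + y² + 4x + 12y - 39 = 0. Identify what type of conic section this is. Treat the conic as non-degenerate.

No xy term. Coefficients of x² and y² are A = 1, C = 1.
A = C (same sign) ⇒ circle.

circle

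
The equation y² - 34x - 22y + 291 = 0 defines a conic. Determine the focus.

Only y is squared. Complete the square in y: (y - 11)² = 34(x - 5).
Vertex (5, 11); 4p = 34 so p = 17/2. Opens right.
Focus is p units from the vertex along the axis: (h + p, k).

(27/2, 11)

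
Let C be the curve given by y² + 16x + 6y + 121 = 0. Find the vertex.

Only y is squared. Complete the square in y: (y + 3)² = -16(x + 7).
Vertex (-7, -3); 4p = -16 so p = -4. Opens left.

(-7, -3)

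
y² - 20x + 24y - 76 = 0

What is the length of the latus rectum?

20

Only y is squared. Complete the square in y: (y + 12)² = 20(x + 11).
Vertex (-11, -12); 4p = 20 so p = 5. Opens right.
Latus rectum length = |4p| = 20.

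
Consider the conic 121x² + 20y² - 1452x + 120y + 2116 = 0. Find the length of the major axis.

Group: 121(x² - 12x) + 20(y² + 6y) = -2116
Complete the square in x and y: 121(x - 6)² + 20(y + 3)² = -2116 + 4356 + 180 = 2420
Dividing both sides by 2420: (x - 6)²/20 + (y + 3)²/121 = 1
Ellipse, center (6, -3), major axis vertical; a² = 121, b² = 20.
a² = 121 so a = 11; the major axis has length 2a = 22.

22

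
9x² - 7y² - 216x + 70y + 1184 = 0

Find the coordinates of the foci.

Group: 9(x² - 24x) -7(y² - 10y) = -1184
Complete the square: 9(x - 12)² -7(y - 5)² = -1184 + 1296 - 175 = -63
Dividing both sides by -63: (y - 5)²/9 - (x - 12)²/7 = 1
Hyperbola, center (12, 5), transverse axis vertical; a² = 9, b² = 7.
c² = a² + b² = 9 + 7 = 16, so c = 4.
Foci lie on the vertical axis through the center: (h, k ± c).

(12, 1) and (12, 9)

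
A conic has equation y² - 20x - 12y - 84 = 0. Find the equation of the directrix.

x = -11

Only y is squared. Complete the square in y: (y - 6)² = 20(x + 6).
Vertex (-6, 6); 4p = 20 so p = 5. Opens right.
Directrix is the vertical line x = h − p = -6 − (5) = -11.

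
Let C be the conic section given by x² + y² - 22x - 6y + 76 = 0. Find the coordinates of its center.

Rearranging, (x² - 22x) + (y² - 6y) = -76.
Completing the square gives (x - 11)² + (y - 3)² = -76 + 121 + 9 = 54.
So (x - 11)² + (y - 3)² = 54.
Circle centered at (11, 3) with r² = 54.

(11, 3)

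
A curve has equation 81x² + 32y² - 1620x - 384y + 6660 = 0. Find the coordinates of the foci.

(10, -1) and (10, 13)

Collect terms: 81(x² - 20x) + 32(y² - 12y) = -6660
Complete the square: 81(x - 10)² + 32(y - 6)² = -6660 + 8100 + 1152 = 2592
Divide by 2592: (x - 10)²/32 + (y - 6)²/81 = 1
Ellipse, center (10, 6), major axis vertical; a² = 81, b² = 32.
c² = a² - b² = 81 - 32 = 49, so c = 7.
Foci lie on the vertical axis through the center: (h, k ± c).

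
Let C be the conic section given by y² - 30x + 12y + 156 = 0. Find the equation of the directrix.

x = -7/2

Only y is squared. Complete the square in y: (y + 6)² = 30(x - 4).
Vertex (4, -6); 4p = 30 so p = 15/2. Opens right.
Directrix is the vertical line x = h − p = 4 − (15/2) = -7/2.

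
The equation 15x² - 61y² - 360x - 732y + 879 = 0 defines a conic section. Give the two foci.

(12, -6 - 2√19) and (12, -6 + 2√19)

Collect terms: 15(x² - 24x) -61(y² + 12y) = -879
Complete the square in x and y: 15(x - 12)² -61(y + 6)² = -879 + 2160 - 2196 = -915
Dividing both sides by -915: (y + 6)²/15 - (x - 12)²/61 = 1
Hyperbola, center (12, -6), transverse axis vertical; a² = 15, b² = 61.
c² = a² + b² = 15 + 61 = 76, so c = 2√19.
Foci lie on the vertical axis through the center: (h, k ± c).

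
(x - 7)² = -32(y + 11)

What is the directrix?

y = -3

Vertex (7, -11); 4p = -32 so p = -8. Opens down.
Directrix is the horizontal line y = k − p = -11 − (-8) = -3.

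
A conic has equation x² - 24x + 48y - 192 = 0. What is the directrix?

y = 19

Only x is squared. Complete the square in x: (x - 12)² = -48(y - 7).
Vertex (12, 7); 4p = -48 so p = -12. Opens down.
Directrix is the horizontal line y = k − p = 7 − (-12) = 19.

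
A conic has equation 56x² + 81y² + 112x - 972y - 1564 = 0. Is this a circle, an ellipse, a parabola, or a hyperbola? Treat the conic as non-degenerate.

No xy term. Coefficients of x² and y² are A = 56, C = 81.
A and C have the same sign but A ≠ C ⇒ ellipse.

ellipse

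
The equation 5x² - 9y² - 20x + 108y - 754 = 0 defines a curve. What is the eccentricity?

Rearranging, 5(x² - 4x) -9(y² - 12y) = 754.
Complete the square in x and y: 5(x - 2)² -9(y - 6)² = 754 + 20 - 324 = 450
Divide through by 450 to get (x - 2)²/90 - (y - 6)²/50 = 1.
Hyperbola, center (2, 6), transverse axis horizontal; a² = 90, b² = 50.
c² = a² + b² = 140, so c = 2√35.
e = c/a = 2√35/3√10 = √14/3.

e = √14/3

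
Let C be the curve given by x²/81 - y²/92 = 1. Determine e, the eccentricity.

e = √173/9

Center (0, 0). The positive term is the x-term, so the transverse axis is horizontal; a² = 81, b² = 92.
c² = a² + b² = 173, so c = √173.
e = c/a = √173/9.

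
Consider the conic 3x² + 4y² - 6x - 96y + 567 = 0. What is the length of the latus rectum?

Collect terms: 3(x² - 2x) + 4(y² - 24y) = -567
Completing the square gives 3(x - 1)² + 4(y - 12)² = -567 + 3 + 576 = 12.
Divide through by 12 to get (x - 1)²/4 + (y - 12)²/3 = 1.
Ellipse, center (1, 12), major axis horizontal; a² = 4, b² = 3.
Latus rectum length = 2b²/a = 2·3/2 = 3.

3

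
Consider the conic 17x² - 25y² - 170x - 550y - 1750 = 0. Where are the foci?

Group: 17(x² - 10x) -25(y² + 22y) = 1750
Complete the square in x and y: 17(x - 5)² -25(y + 11)² = 1750 + 425 - 3025 = -850
Divide by -850: (y + 11)²/34 - (x - 5)²/50 = 1
Hyperbola, center (5, -11), transverse axis vertical; a² = 34, b² = 50.
c² = a² + b² = 34 + 50 = 84, so c = 2√21.
Foci lie on the vertical axis through the center: (h, k ± c).

(5, -11 - 2√21) and (5, -11 + 2√21)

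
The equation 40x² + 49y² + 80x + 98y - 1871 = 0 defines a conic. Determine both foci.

(-4, -1) and (2, -1)

Collect terms: 40(x² + 2x) + 49(y² + 2y) = 1871
Complete the square: 40(x + 1)² + 49(y + 1)² = 1871 + 40 + 49 = 1960
Dividing both sides by 1960: (x + 1)²/49 + (y + 1)²/40 = 1
Ellipse, center (-1, -1), major axis horizontal; a² = 49, b² = 40.
c² = a² - b² = 49 - 40 = 9, so c = 3.
Foci lie on the horizontal axis through the center: (h ± c, k).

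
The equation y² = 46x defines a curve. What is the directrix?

Vertex (0, 0); 4p = 46 so p = 23/2. Opens right.
Directrix is the vertical line x = h − p = 0 − (23/2) = -23/2.

x = -23/2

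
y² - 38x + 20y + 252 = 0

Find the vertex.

Only y is squared. Complete the square in y: (y + 10)² = 38(x - 4).
Vertex (4, -10); 4p = 38 so p = 19/2. Opens right.

(4, -10)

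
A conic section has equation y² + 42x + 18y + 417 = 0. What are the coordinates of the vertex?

(-8, -9)

Only y is squared. Complete the square in y: (y + 9)² = -42(x + 8).
Vertex (-8, -9); 4p = -42 so p = -21/2. Opens left.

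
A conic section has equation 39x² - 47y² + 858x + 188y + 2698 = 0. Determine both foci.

Rearranging, 39(x² + 22x) -47(y² - 4y) = -2698.
39(x + 11)² -47(y - 2)² = -2698 + 4719 - 188 = 1833
Dividing both sides by 1833: (x + 11)²/47 - (y - 2)²/39 = 1
Hyperbola, center (-11, 2), transverse axis horizontal; a² = 47, b² = 39.
c² = a² + b² = 47 + 39 = 86, so c = √86.
Foci lie on the horizontal axis through the center: (h ± c, k).

(-11 - √86, 2) and (-11 + √86, 2)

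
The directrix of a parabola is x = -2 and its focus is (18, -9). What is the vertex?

(8, -9)

The vertex is the midpoint between the focus and the directrix along the axis of symmetry.
Axis is horizontal (directrix is vertical). Vertex x-coordinate = (18 + (-2))/2 = 8; y-coordinate = -9.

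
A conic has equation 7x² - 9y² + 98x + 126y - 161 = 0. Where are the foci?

Group: 7(x² + 14x) -9(y² - 14y) = 161
Complete the square in x and y: 7(x + 7)² -9(y - 7)² = 161 + 343 - 441 = 63
Divide by 63: (x + 7)²/9 - (y - 7)²/7 = 1
Hyperbola, center (-7, 7), transverse axis horizontal; a² = 9, b² = 7.
c² = a² + b² = 9 + 7 = 16, so c = 4.
Foci lie on the horizontal axis through the center: (h ± c, k).

(-11, 7) and (-3, 7)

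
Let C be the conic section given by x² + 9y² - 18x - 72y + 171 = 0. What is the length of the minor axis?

(x² - 18x) + 9(y² - 8y) = -171
(x - 9)² + 9(y - 4)² = -171 + 81 + 144 = 54
Dividing both sides by 54: (x - 9)²/54 + (y - 4)²/6 = 1
Ellipse, center (9, 4), major axis horizontal; a² = 54, b² = 6.
b² = 6 so b = √6; the minor axis has length 2b = 2√6.

2√6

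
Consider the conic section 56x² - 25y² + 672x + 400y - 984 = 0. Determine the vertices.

Rearranging, 56(x² + 12x) -25(y² - 16y) = 984.
Complete the square in x and y: 56(x + 6)² -25(y - 8)² = 984 + 2016 - 1600 = 1400
Divide by 1400: (x + 6)²/25 - (y - 8)²/56 = 1
Hyperbola, center (-6, 8), transverse axis horizontal; a² = 25, b² = 56.
a = 5. Vertices at (h ± a, k).

(-11, 8) and (-1, 8)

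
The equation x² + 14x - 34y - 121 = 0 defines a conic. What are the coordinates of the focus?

(-7, 7/2)

Only x is squared. Complete the square in x: (x + 7)² = 34(y + 5).
Vertex (-7, -5); 4p = 34 so p = 17/2. Opens up.
Focus is p units from the vertex along the axis: (h, k + p).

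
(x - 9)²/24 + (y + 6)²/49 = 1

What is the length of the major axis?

Center (9, -6). The larger denominator 49 sits under the y-term, so the major axis is vertical; a² = 49, b² = 24.
a² = 49 so a = 7; the major axis has length 2a = 14.

14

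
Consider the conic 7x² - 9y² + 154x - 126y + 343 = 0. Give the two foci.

Group: 7(x² + 22x) -9(y² + 14y) = -343
Completing the square gives 7(x + 11)² -9(y + 7)² = -343 + 847 - 441 = 63.
Divide by 63: (x + 11)²/9 - (y + 7)²/7 = 1
Hyperbola, center (-11, -7), transverse axis horizontal; a² = 9, b² = 7.
c² = a² + b² = 9 + 7 = 16, so c = 4.
Foci lie on the horizontal axis through the center: (h ± c, k).

(-15, -7) and (-7, -7)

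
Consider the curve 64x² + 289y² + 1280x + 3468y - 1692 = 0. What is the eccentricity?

e = 15/17

Rearranging, 64(x² + 20x) + 289(y² + 12y) = 1692.
Complete the square in x and y: 64(x + 10)² + 289(y + 6)² = 1692 + 6400 + 10404 = 18496
Dividing both sides by 18496: (x + 10)²/289 + (y + 6)²/64 = 1
Ellipse, center (-10, -6), major axis horizontal; a² = 289, b² = 64.
c² = a² - b² = 225, so c = 15.
e = c/a = 15/17.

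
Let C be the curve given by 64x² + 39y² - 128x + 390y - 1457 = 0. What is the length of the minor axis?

2√39

Collect terms: 64(x² - 2x) + 39(y² + 10y) = 1457
64(x - 1)² + 39(y + 5)² = 1457 + 64 + 975 = 2496
Divide through by 2496 to get (x - 1)²/39 + (y + 5)²/64 = 1.
Ellipse, center (1, -5), major axis vertical; a² = 64, b² = 39.
b² = 39 so b = √39; the minor axis has length 2b = 2√39.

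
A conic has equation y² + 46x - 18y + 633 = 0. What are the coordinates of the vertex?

(-12, 9)

Only y is squared. Complete the square in y: (y - 9)² = -46(x + 12).
Vertex (-12, 9); 4p = -46 so p = -23/2. Opens left.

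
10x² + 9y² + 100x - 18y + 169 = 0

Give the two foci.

(-5, 0) and (-5, 2)

Collect terms: 10(x² + 10x) + 9(y² - 2y) = -169
10(x + 5)² + 9(y - 1)² = -169 + 250 + 9 = 90
Divide through by 90 to get (x + 5)²/9 + (y - 1)²/10 = 1.
Ellipse, center (-5, 1), major axis vertical; a² = 10, b² = 9.
c² = a² - b² = 10 - 9 = 1, so c = 1.
Foci lie on the vertical axis through the center: (h, k ± c).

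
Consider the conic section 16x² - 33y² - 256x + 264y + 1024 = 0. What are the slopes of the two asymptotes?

Group the x- and y-terms: 16(x² - 16x) -33(y² - 8y) = -1024
Complete the square in x and y: 16(x - 8)² -33(y - 4)² = -1024 + 1024 - 528 = -528
Divide through by -528 to get (y - 4)²/16 - (x - 8)²/33 = 1.
Hyperbola, center (8, 4), transverse axis vertical; a² = 16, b² = 33.
For a vertical hyperbola the asymptotes have slope ±a/b.
Here that is ±4/√33 = ±4√33/33.

4√33/33 and -4√33/33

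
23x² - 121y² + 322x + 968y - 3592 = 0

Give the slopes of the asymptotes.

√23/11 and -√23/11

Group the x- and y-terms: 23(x² + 14x) -121(y² - 8y) = 3592
Completing the square gives 23(x + 7)² -121(y - 4)² = 3592 + 1127 - 1936 = 2783.
Divide by 2783: (x + 7)²/121 - (y - 4)²/23 = 1
Hyperbola, center (-7, 4), transverse axis horizontal; a² = 121, b² = 23.
For a horizontal hyperbola the asymptotes have slope ±b/a.
Here that is ±√23/11.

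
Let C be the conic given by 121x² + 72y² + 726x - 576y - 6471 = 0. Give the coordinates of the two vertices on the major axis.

(-3, -7) and (-3, 15)

121(x² + 6x) + 72(y² - 8y) = 6471
Completing the square gives 121(x + 3)² + 72(y - 4)² = 6471 + 1089 + 1152 = 8712.
Divide by 8712: (x + 3)²/72 + (y - 4)²/121 = 1
Ellipse, center (-3, 4), major axis vertical; a² = 121, b² = 72.
a = 11. Vertices at (h, k ± a).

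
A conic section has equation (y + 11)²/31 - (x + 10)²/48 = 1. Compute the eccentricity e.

Center (-10, -11). The positive term is the y-term, so the transverse axis is vertical; a² = 31, b² = 48.
c² = a² + b² = 79, so c = √79.
e = c/a = √79/√31 = √2449/31.

e = √2449/31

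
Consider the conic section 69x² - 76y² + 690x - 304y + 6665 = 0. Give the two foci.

Group: 69(x² + 10x) -76(y² + 4y) = -6665
Completing the square gives 69(x + 5)² -76(y + 2)² = -6665 + 1725 - 304 = -5244.
Dividing both sides by -5244: (y + 2)²/69 - (x + 5)²/76 = 1
Hyperbola, center (-5, -2), transverse axis vertical; a² = 69, b² = 76.
c² = a² + b² = 69 + 76 = 145, so c = √145.
Foci lie on the vertical axis through the center: (h, k ± c).

(-5, -2 - √145) and (-5, -2 + √145)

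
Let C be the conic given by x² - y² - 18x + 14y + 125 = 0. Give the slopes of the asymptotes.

1 and -1

Collect terms: (x² - 18x) -(y² - 14y) = -125
(x - 9)² -(y - 7)² = -125 + 81 - 49 = -93
Divide through by -93 to get (y - 7)²/93 - (x - 9)²/93 = 1.
Hyperbola, center (9, 7), transverse axis vertical; a² = 93, b² = 93.
For a vertical hyperbola the asymptotes have slope ±a/b.
Here that is ±√93/√93 = ±1.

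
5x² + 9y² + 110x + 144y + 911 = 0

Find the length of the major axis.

Collect terms: 5(x² + 22x) + 9(y² + 16y) = -911
5(x + 11)² + 9(y + 8)² = -911 + 605 + 576 = 270
Dividing both sides by 270: (x + 11)²/54 + (y + 8)²/30 = 1
Ellipse, center (-11, -8), major axis horizontal; a² = 54, b² = 30.
a² = 54 so a = 3√6; the major axis has length 2a = 6√6.

6√6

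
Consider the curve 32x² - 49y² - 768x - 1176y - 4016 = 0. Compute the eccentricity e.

e = 9/7

Rearranging, 32(x² - 24x) -49(y² + 24y) = 4016.
Completing the square gives 32(x - 12)² -49(y + 12)² = 4016 + 4608 - 7056 = 1568.
Dividing both sides by 1568: (x - 12)²/49 - (y + 12)²/32 = 1
Hyperbola, center (12, -12), transverse axis horizontal; a² = 49, b² = 32.
c² = a² + b² = 81, so c = 9.
e = c/a = 9/7.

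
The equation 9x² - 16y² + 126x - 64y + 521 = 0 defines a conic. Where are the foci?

(-7, -7) and (-7, 3)

Group the x- and y-terms: 9(x² + 14x) -16(y² + 4y) = -521
Complete the square: 9(x + 7)² -16(y + 2)² = -521 + 441 - 64 = -144
Divide through by -144 to get (y + 2)²/9 - (x + 7)²/16 = 1.
Hyperbola, center (-7, -2), transverse axis vertical; a² = 9, b² = 16.
c² = a² + b² = 9 + 16 = 25, so c = 5.
Foci lie on the vertical axis through the center: (h, k ± c).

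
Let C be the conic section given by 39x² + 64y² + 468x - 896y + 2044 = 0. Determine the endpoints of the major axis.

Rearranging, 39(x² + 12x) + 64(y² - 14y) = -2044.
Complete the square in x and y: 39(x + 6)² + 64(y - 7)² = -2044 + 1404 + 3136 = 2496
Dividing both sides by 2496: (x + 6)²/64 + (y - 7)²/39 = 1
Ellipse, center (-6, 7), major axis horizontal; a² = 64, b² = 39.
a = 8. Vertices at (h ± a, k).

(-14, 7) and (2, 7)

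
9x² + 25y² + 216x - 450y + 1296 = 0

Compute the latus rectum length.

54/5

Rearranging, 9(x² + 24x) + 25(y² - 18y) = -1296.
Complete the square in x and y: 9(x + 12)² + 25(y - 9)² = -1296 + 1296 + 2025 = 2025
Divide by 2025: (x + 12)²/225 + (y - 9)²/81 = 1
Ellipse, center (-12, 9), major axis horizontal; a² = 225, b² = 81.
Latus rectum length = 2b²/a = 2·81/15 = 54/5.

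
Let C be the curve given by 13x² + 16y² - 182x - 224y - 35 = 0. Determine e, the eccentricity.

e = √3/4

Group the x- and y-terms: 13(x² - 14x) + 16(y² - 14y) = 35
Complete the square: 13(x - 7)² + 16(y - 7)² = 35 + 637 + 784 = 1456
Divide through by 1456 to get (x - 7)²/112 + (y - 7)²/91 = 1.
Ellipse, center (7, 7), major axis horizontal; a² = 112, b² = 91.
c² = a² - b² = 21, so c = √21.
e = c/a = √21/4√7 = √3/4.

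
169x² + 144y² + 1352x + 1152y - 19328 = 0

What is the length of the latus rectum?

Group the x- and y-terms: 169(x² + 8x) + 144(y² + 8y) = 19328
Complete the square: 169(x + 4)² + 144(y + 4)² = 19328 + 2704 + 2304 = 24336
Dividing both sides by 24336: (x + 4)²/144 + (y + 4)²/169 = 1
Ellipse, center (-4, -4), major axis vertical; a² = 169, b² = 144.
Latus rectum length = 2b²/a = 2·144/13 = 288/13.

288/13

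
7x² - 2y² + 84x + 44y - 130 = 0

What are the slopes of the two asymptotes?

Collect terms: 7(x² + 12x) -2(y² - 22y) = 130
7(x + 6)² -2(y - 11)² = 130 + 252 - 242 = 140
Divide by 140: (x + 6)²/20 - (y - 11)²/70 = 1
Hyperbola, center (-6, 11), transverse axis horizontal; a² = 20, b² = 70.
For a horizontal hyperbola the asymptotes have slope ±b/a.
Here that is ±√70/2√5 = ±√14/2.

√14/2 and -√14/2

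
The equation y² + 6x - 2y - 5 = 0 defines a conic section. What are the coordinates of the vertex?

Only y is squared. Complete the square in y: (y - 1)² = -6(x - 1).
Vertex (1, 1); 4p = -6 so p = -3/2. Opens left.

(1, 1)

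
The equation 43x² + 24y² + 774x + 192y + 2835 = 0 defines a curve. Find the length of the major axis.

2√43

Group the x- and y-terms: 43(x² + 18x) + 24(y² + 8y) = -2835
43(x + 9)² + 24(y + 4)² = -2835 + 3483 + 384 = 1032
Dividing both sides by 1032: (x + 9)²/24 + (y + 4)²/43 = 1
Ellipse, center (-9, -4), major axis vertical; a² = 43, b² = 24.
a² = 43 so a = √43; the major axis has length 2a = 2√43.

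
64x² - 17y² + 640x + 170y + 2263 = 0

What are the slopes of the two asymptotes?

Collect terms: 64(x² + 10x) -17(y² - 10y) = -2263
Completing the square gives 64(x + 5)² -17(y - 5)² = -2263 + 1600 - 425 = -1088.
Divide by -1088: (y - 5)²/64 - (x + 5)²/17 = 1
Hyperbola, center (-5, 5), transverse axis vertical; a² = 64, b² = 17.
For a vertical hyperbola the asymptotes have slope ±a/b.
Here that is ±8/√17 = ±8√17/17.

8√17/17 and -8√17/17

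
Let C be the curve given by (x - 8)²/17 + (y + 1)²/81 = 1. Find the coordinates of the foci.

Center (8, -1). The larger denominator 81 sits under the y-term, so the major axis is vertical; a² = 81, b² = 17.
c² = a² - b² = 81 - 17 = 64, so c = 8.
Foci lie on the vertical axis through the center: (h, k ± c).

(8, -9) and (8, 7)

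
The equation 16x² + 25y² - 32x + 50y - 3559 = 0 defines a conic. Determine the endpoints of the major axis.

Group the x- and y-terms: 16(x² - 2x) + 25(y² + 2y) = 3559
Complete the square in x and y: 16(x - 1)² + 25(y + 1)² = 3559 + 16 + 25 = 3600
Divide by 3600: (x - 1)²/225 + (y + 1)²/144 = 1
Ellipse, center (1, -1), major axis horizontal; a² = 225, b² = 144.
a = 15. Vertices at (h ± a, k).

(-14, -1) and (16, -1)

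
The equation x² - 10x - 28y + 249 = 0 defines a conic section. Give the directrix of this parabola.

y = 1

Only x is squared. Complete the square in x: (x - 5)² = 28(y - 8).
Vertex (5, 8); 4p = 28 so p = 7. Opens up.
Directrix is the horizontal line y = k − p = 8 − (7) = 1.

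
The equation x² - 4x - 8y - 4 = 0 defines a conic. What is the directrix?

y = -3

Only x is squared. Complete the square in x: (x - 2)² = 8(y + 1).
Vertex (2, -1); 4p = 8 so p = 2. Opens up.
Directrix is the horizontal line y = k − p = -1 − (2) = -3.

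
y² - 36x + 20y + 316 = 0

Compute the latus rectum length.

36

Only y is squared. Complete the square in y: (y + 10)² = 36(x - 6).
Vertex (6, -10); 4p = 36 so p = 9. Opens right.
Latus rectum length = |4p| = 36.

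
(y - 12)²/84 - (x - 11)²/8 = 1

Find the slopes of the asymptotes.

Center (11, 12). The positive term is the y-term, so the transverse axis is vertical; a² = 84, b² = 8.
For a vertical hyperbola the asymptotes have slope ±a/b.
Here that is ±2√21/2√2 = ±√42/2.

√42/2 and -√42/2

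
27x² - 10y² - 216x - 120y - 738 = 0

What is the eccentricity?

e = √370/10

Rearranging, 27(x² - 8x) -10(y² + 12y) = 738.
27(x - 4)² -10(y + 6)² = 738 + 432 - 360 = 810
Divide by 810: (x - 4)²/30 - (y + 6)²/81 = 1
Hyperbola, center (4, -6), transverse axis horizontal; a² = 30, b² = 81.
c² = a² + b² = 111, so c = √111.
e = c/a = √111/√30 = √370/10.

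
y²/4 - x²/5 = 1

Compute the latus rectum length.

Center (0, 0). The positive term is the y-term, so the transverse axis is vertical; a² = 4, b² = 5.
Latus rectum length = 2b²/a = 2·5/2 = 5.

5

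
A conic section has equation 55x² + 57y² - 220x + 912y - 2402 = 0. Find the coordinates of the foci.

Group the x- and y-terms: 55(x² - 4x) + 57(y² + 16y) = 2402
Complete the square in x and y: 55(x - 2)² + 57(y + 8)² = 2402 + 220 + 3648 = 6270
Divide by 6270: (x - 2)²/114 + (y + 8)²/110 = 1
Ellipse, center (2, -8), major axis horizontal; a² = 114, b² = 110.
c² = a² - b² = 114 - 110 = 4, so c = 2.
Foci lie on the horizontal axis through the center: (h ± c, k).

(0, -8) and (4, -8)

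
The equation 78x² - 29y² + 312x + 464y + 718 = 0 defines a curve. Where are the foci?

Collect terms: 78(x² + 4x) -29(y² - 16y) = -718
78(x + 2)² -29(y - 8)² = -718 + 312 - 1856 = -2262
Divide through by -2262 to get (y - 8)²/78 - (x + 2)²/29 = 1.
Hyperbola, center (-2, 8), transverse axis vertical; a² = 78, b² = 29.
c² = a² + b² = 78 + 29 = 107, so c = √107.
Foci lie on the vertical axis through the center: (h, k ± c).

(-2, 8 - √107) and (-2, 8 + √107)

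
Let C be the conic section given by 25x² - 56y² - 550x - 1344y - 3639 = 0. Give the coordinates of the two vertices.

(11, -17) and (11, -7)

25(x² - 22x) -56(y² + 24y) = 3639
Complete the square: 25(x - 11)² -56(y + 12)² = 3639 + 3025 - 8064 = -1400
Divide through by -1400 to get (y + 12)²/25 - (x - 11)²/56 = 1.
Hyperbola, center (11, -12), transverse axis vertical; a² = 25, b² = 56.
a = 5. Vertices at (h, k ± a).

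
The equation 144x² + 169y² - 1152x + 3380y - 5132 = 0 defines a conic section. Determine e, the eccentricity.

144(x² - 8x) + 169(y² + 20y) = 5132
144(x - 4)² + 169(y + 10)² = 5132 + 2304 + 16900 = 24336
Divide through by 24336 to get (x - 4)²/169 + (y + 10)²/144 = 1.
Ellipse, center (4, -10), major axis horizontal; a² = 169, b² = 144.
c² = a² - b² = 25, so c = 5.
e = c/a = 5/13.

e = 5/13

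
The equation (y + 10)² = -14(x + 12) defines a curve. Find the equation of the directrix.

Vertex (-12, -10); 4p = -14 so p = -7/2. Opens left.
Directrix is the vertical line x = h − p = -12 − (-7/2) = -17/2.

x = -17/2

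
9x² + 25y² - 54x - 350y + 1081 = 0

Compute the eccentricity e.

Group: 9(x² - 6x) + 25(y² - 14y) = -1081
9(x - 3)² + 25(y - 7)² = -1081 + 81 + 1225 = 225
Dividing both sides by 225: (x - 3)²/25 + (y - 7)²/9 = 1
Ellipse, center (3, 7), major axis horizontal; a² = 25, b² = 9.
c² = a² - b² = 16, so c = 4.
e = c/a = 4/5.

e = 4/5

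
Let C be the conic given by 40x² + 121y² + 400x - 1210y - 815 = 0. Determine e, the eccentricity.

e = 9/11

40(x² + 10x) + 121(y² - 10y) = 815
Complete the square: 40(x + 5)² + 121(y - 5)² = 815 + 1000 + 3025 = 4840
Divide by 4840: (x + 5)²/121 + (y - 5)²/40 = 1
Ellipse, center (-5, 5), major axis horizontal; a² = 121, b² = 40.
c² = a² - b² = 81, so c = 9.
e = c/a = 9/11.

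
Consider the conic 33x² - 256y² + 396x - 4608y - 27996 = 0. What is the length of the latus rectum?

33/8

Rearranging, 33(x² + 12x) -256(y² + 18y) = 27996.
Complete the square in x and y: 33(x + 6)² -256(y + 9)² = 27996 + 1188 - 20736 = 8448
Divide through by 8448 to get (x + 6)²/256 - (y + 9)²/33 = 1.
Hyperbola, center (-6, -9), transverse axis horizontal; a² = 256, b² = 33.
Latus rectum length = 2b²/a = 2·33/16 = 33/8.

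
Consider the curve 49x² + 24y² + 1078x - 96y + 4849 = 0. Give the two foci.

(-11, -3) and (-11, 7)

Group: 49(x² + 22x) + 24(y² - 4y) = -4849
Complete the square in x and y: 49(x + 11)² + 24(y - 2)² = -4849 + 5929 + 96 = 1176
Divide by 1176: (x + 11)²/24 + (y - 2)²/49 = 1
Ellipse, center (-11, 2), major axis vertical; a² = 49, b² = 24.
c² = a² - b² = 49 - 24 = 25, so c = 5.
Foci lie on the vertical axis through the center: (h, k ± c).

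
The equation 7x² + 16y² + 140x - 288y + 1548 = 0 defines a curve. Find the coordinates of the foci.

Collect terms: 7(x² + 20x) + 16(y² - 18y) = -1548
Complete the square: 7(x + 10)² + 16(y - 9)² = -1548 + 700 + 1296 = 448
Divide by 448: (x + 10)²/64 + (y - 9)²/28 = 1
Ellipse, center (-10, 9), major axis horizontal; a² = 64, b² = 28.
c² = a² - b² = 64 - 28 = 36, so c = 6.
Foci lie on the horizontal axis through the center: (h ± c, k).

(-16, 9) and (-4, 9)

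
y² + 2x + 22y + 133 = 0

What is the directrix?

Only y is squared. Complete the square in y: (y + 11)² = -2(x + 6).
Vertex (-6, -11); 4p = -2 so p = -1/2. Opens left.
Directrix is the vertical line x = h − p = -6 − (-1/2) = -11/2.

x = -11/2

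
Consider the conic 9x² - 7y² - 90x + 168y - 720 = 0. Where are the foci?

Group: 9(x² - 10x) -7(y² - 24y) = 720
Completing the square gives 9(x - 5)² -7(y - 12)² = 720 + 225 - 1008 = -63.
Divide by -63: (y - 12)²/9 - (x - 5)²/7 = 1
Hyperbola, center (5, 12), transverse axis vertical; a² = 9, b² = 7.
c² = a² + b² = 9 + 7 = 16, so c = 4.
Foci lie on the vertical axis through the center: (h, k ± c).

(5, 8) and (5, 16)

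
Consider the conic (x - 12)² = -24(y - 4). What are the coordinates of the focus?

(12, -2)

Vertex (12, 4); 4p = -24 so p = -6. Opens down.
Focus is p units from the vertex along the axis: (h, k + p).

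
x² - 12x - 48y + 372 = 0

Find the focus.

Only x is squared. Complete the square in x: (x - 6)² = 48(y - 7).
Vertex (6, 7); 4p = 48 so p = 12. Opens up.
Focus is p units from the vertex along the axis: (h, k + p).

(6, 19)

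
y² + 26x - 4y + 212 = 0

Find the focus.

Only y is squared. Complete the square in y: (y - 2)² = -26(x + 8).
Vertex (-8, 2); 4p = -26 so p = -13/2. Opens left.
Focus is p units from the vertex along the axis: (h + p, k).

(-29/2, 2)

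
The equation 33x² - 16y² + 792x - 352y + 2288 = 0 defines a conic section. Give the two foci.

33(x² + 24x) -16(y² + 22y) = -2288
Complete the square: 33(x + 12)² -16(y + 11)² = -2288 + 4752 - 1936 = 528
Divide through by 528 to get (x + 12)²/16 - (y + 11)²/33 = 1.
Hyperbola, center (-12, -11), transverse axis horizontal; a² = 16, b² = 33.
c² = a² + b² = 16 + 33 = 49, so c = 7.
Foci lie on the horizontal axis through the center: (h ± c, k).

(-19, -11) and (-5, -11)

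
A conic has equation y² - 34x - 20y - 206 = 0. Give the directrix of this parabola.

x = -35/2

Only y is squared. Complete the square in y: (y - 10)² = 34(x + 9).
Vertex (-9, 10); 4p = 34 so p = 17/2. Opens right.
Directrix is the vertical line x = h − p = -9 − (17/2) = -35/2.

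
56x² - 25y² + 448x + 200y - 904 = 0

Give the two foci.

56(x² + 8x) -25(y² - 8y) = 904
Complete the square: 56(x + 4)² -25(y - 4)² = 904 + 896 - 400 = 1400
Dividing both sides by 1400: (x + 4)²/25 - (y - 4)²/56 = 1
Hyperbola, center (-4, 4), transverse axis horizontal; a² = 25, b² = 56.
c² = a² + b² = 25 + 56 = 81, so c = 9.
Foci lie on the horizontal axis through the center: (h ± c, k).

(-13, 4) and (5, 4)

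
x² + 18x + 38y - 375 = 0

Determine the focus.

Only x is squared. Complete the square in x: (x + 9)² = -38(y - 12).
Vertex (-9, 12); 4p = -38 so p = -19/2. Opens down.
Focus is p units from the vertex along the axis: (h, k + p).

(-9, 5/2)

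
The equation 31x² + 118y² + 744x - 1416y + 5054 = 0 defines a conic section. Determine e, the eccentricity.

Rearranging, 31(x² + 24x) + 118(y² - 12y) = -5054.
Completing the square gives 31(x + 12)² + 118(y - 6)² = -5054 + 4464 + 4248 = 3658.
Dividing both sides by 3658: (x + 12)²/118 + (y - 6)²/31 = 1
Ellipse, center (-12, 6), major axis horizontal; a² = 118, b² = 31.
c² = a² - b² = 87, so c = √87.
e = c/a = √87/√118 = √10266/118.

e = √10266/118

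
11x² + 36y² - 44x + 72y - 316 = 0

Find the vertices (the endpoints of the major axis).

(-4, -1) and (8, -1)

Rearranging, 11(x² - 4x) + 36(y² + 2y) = 316.
11(x - 2)² + 36(y + 1)² = 316 + 44 + 36 = 396
Divide through by 396 to get (x - 2)²/36 + (y + 1)²/11 = 1.
Ellipse, center (2, -1), major axis horizontal; a² = 36, b² = 11.
a = 6. Vertices at (h ± a, k).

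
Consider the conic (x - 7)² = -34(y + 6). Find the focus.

Vertex (7, -6); 4p = -34 so p = -17/2. Opens down.
Focus is p units from the vertex along the axis: (h, k + p).

(7, -29/2)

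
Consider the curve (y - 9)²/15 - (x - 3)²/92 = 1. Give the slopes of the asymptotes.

√345/46 and -√345/46

Center (3, 9). The positive term is the y-term, so the transverse axis is vertical; a² = 15, b² = 92.
For a vertical hyperbola the asymptotes have slope ±a/b.
Here that is ±√15/2√23 = ±√345/46.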